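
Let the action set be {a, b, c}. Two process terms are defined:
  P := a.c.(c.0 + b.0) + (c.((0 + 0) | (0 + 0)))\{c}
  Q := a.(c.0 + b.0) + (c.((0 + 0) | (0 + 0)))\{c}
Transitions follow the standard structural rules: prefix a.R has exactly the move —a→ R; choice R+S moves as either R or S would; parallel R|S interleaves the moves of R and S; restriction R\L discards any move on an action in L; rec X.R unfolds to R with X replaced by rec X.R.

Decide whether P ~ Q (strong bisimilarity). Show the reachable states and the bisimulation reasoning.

Reachable graph of P (4 states):
  m0 = a.c.(c.0 + b.0) + (c.((0 + 0) | (0 + 0)))\{c} → —a→ m1
  m1 = c.(c.0 + b.0) → —c→ m2
  m2 = c.0 + b.0 → —b→ m3, —c→ m3
  m3 = 0 → ·
Reachable graph of Q (3 states):
  n0 = a.(c.0 + b.0) + (c.((0 + 0) | (0 + 0)))\{c} → —a→ n1
  n1 = c.0 + b.0 → —b→ n2, —c→ n2
  n2 = 0 → ·
Coarsest stable partition (strong bisimilarity classes):
  B0 = {m0}
  B1 = {m1}
  B2 = {m2, n1}
  B3 = {m3, n2}
  B4 = {n0}
m0 ∈ B0, n0 ∈ B4 → different blocks

P ≁ Q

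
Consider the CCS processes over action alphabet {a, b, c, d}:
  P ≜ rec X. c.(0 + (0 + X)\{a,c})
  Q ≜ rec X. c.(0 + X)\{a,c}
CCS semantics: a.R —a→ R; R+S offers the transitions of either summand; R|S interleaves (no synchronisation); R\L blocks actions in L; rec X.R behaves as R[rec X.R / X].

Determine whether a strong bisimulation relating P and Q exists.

P's transition system — 2 states:
  s0 = rec X. c.(0 + (0 + X)\{a,c}) ⊢ -c-> s1
  s1 = 0 + (0 + (rec X. c.(0 + (0 + X)\{a,c})))\{a,c} ⊢ deadlocked
Q's transition system — 2 states:
  t0 = rec X. c.(0 + X)\{a,c} ⊢ -c-> t1
  t1 = (0 + (rec X. c.(0 + X)\{a,c}))\{a,c} ⊢ deadlocked
Coarsest stable partition (strong bisimilarity classes):
  B0 = {s0, t0}
  B1 = {s1, t1}
s0 ∈ B0, t0 ∈ B0 → same block

bisimilar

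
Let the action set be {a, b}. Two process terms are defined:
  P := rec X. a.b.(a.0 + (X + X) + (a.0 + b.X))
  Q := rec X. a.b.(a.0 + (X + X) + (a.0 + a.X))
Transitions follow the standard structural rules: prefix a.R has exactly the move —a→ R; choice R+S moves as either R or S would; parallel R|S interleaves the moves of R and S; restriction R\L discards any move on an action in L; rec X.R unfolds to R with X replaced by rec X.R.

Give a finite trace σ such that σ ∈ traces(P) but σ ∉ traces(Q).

abb

P's transition system — 4 states:
  m0 = rec X. a.b.(a.0 + (X + X) + (a.0 + b.X)) has moves --a--▸ m1
  m1 = b.(a.0 + ((rec X. a.b.(a.0 + (X + X) + (a.0 + b.X))) + (rec X. a.b.(a.0 + (X + X) + (a.0 + b.X)))) + (a.0 + b.(rec X. a.b.(a.0 + (X + X) + (a.0 + b.X))))) has moves --b--▸ m2
  m2 = a.0 + ((rec X. a.b.(a.0 + (X + X) + (a.0 + b.X))) + (rec X. a.b.(a.0 + (X + X) + (a.0 + b.X)))) + (a.0 + b.(rec X. a.b.(a.0 + (X + X) + (a.0 + b.X)))) has moves --a--▸ m1, --a--▸ m3, --b--▸ m0
  m3 = 0 has moves (no moves)
Q's transition system — 4 states:
  n0 = rec X. a.b.(a.0 + (X + X) + (a.0 + a.X)) has moves --a--▸ n1
  n1 = b.(a.0 + ((rec X. a.b.(a.0 + (X + X) + (a.0 + a.X))) + (rec X. a.b.(a.0 + (X + X) + (a.0 + a.X)))) + (a.0 + a.(rec X. a.b.(a.0 + (X + X) + (a.0 + a.X))))) has moves --b--▸ n2
  n2 = a.0 + ((rec X. a.b.(a.0 + (X + X) + (a.0 + a.X))) + (rec X. a.b.(a.0 + (X + X) + (a.0 + a.X)))) + (a.0 + a.(rec X. a.b.(a.0 + (X + X) + (a.0 + a.X)))) has moves --a--▸ n0, --a--▸ n1, --a--▸ n3
  n3 = 0 has moves (no moves)
Trace ⟨abb⟩ through P, begin at {m0}:
  after a @ step 1: {m1}
  after b @ step 2: {m2}
  after b @ step 3: {m0}
  ✓ P
Trace ⟨abb⟩ through Q, begin at {n0}:
  after a @ step 1: {n1}
  after b @ step 2: {n2}
  after b @ step 3: ∅  — Q cannot continue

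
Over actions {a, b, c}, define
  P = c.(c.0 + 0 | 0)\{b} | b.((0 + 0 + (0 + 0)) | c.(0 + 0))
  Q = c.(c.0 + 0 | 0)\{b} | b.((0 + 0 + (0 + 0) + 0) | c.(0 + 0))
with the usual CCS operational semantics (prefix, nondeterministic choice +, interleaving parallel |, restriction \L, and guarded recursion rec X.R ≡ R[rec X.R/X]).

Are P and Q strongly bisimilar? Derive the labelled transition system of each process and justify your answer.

bisimilar

P's transition system — 9 states:
  p0 = c.(c.0 + 0 | 0)\{b} | b.((0 + 0 + (0 + 0)) | c.(0 + 0)) :: =b=> p1, =c=> p2
  p1 = c.(c.0 + 0 | 0)\{b} | ((0 + 0 + (0 + 0)) | c.(0 + 0)) :: =c=> p3, =c=> p4
  p2 = (c.0 + 0 | 0)\{b} | b.((0 + 0 + (0 + 0)) | c.(0 + 0)) :: =b=> p3, =c=> p5
  p3 = (c.0 + 0 | 0)\{b} | ((0 + 0 + (0 + 0)) | c.(0 + 0)) :: =c=> p6, =c=> p7
  p4 = c.(c.0 + 0 | 0)\{b} | ((0 + 0 + (0 + 0)) | (0 + 0)) :: =c=> p6
  p5 = 0\{b} | b.((0 + 0 + (0 + 0)) | c.(0 + 0)) :: =b=> p7
  p6 = (c.0 + 0 | 0)\{b} | ((0 + 0 + (0 + 0)) | (0 + 0)) :: =c=> p8
  p7 = 0\{b} | ((0 + 0 + (0 + 0)) | c.(0 + 0)) :: =c=> p8
  p8 = 0\{b} | ((0 + 0 + (0 + 0)) | (0 + 0)) :: (no moves)
Q's transition system — 9 states:
  q0 = c.(c.0 + 0 | 0)\{b} | b.((0 + 0 + (0 + 0) + 0) | c.(0 + 0)) :: =b=> q1, =c=> q2
  q1 = c.(c.0 + 0 | 0)\{b} | ((0 + 0 + (0 + 0) + 0) | c.(0 + 0)) :: =c=> q3, =c=> q4
  q2 = (c.0 + 0 | 0)\{b} | b.((0 + 0 + (0 + 0) + 0) | c.(0 + 0)) :: =b=> q3, =c=> q5
  q3 = (c.0 + 0 | 0)\{b} | ((0 + 0 + (0 + 0) + 0) | c.(0 + 0)) :: =c=> q6, =c=> q7
  q4 = c.(c.0 + 0 | 0)\{b} | ((0 + 0 + (0 + 0) + 0) | (0 + 0)) :: =c=> q6
  q5 = 0\{b} | b.((0 + 0 + (0 + 0) + 0) | c.(0 + 0)) :: =b=> q7
  q6 = (c.0 + 0 | 0)\{b} | ((0 + 0 + (0 + 0) + 0) | (0 + 0)) :: =c=> q8
  q7 = 0\{b} | ((0 + 0 + (0 + 0) + 0) | c.(0 + 0)) :: =c=> q8
  q8 = 0\{b} | ((0 + 0 + (0 + 0) + 0) | (0 + 0)) :: (no moves)
Coarsest stable partition (strong bisimilarity classes):
  B0 = {p0, q0}
  B1 = {p1, q1}
  B2 = {p3, p4, q3, q4}
  B3 = {p6, p7, q6, q7}
  B4 = {p8, q8}
  B5 = {p2, q2}
  B6 = {p5, q5}
p0 ∈ B0, q0 ∈ B0 → same block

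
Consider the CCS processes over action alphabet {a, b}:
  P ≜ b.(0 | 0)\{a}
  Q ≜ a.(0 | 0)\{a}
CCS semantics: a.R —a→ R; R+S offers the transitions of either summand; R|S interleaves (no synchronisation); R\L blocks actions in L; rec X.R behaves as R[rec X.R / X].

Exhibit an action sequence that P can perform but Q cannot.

b

LTS(P): 2 reachable states
  s0 = b.(0 | 0)\{a} → --b--▸ s1
  s1 = (0 | 0)\{a} → ·
LTS(Q): 2 reachable states
  t0 = a.(0 | 0)\{a} → --a--▸ t1
  t1 = (0 | 0)\{a} → ·
Run σ = ⟨b⟩ on P: start {s0}
  [1] b ⇒ {s1}
  ✓ P
Run σ = ⟨b⟩ on Q: start {t0}
  [1] b ⇒ ∅ (Q stuck)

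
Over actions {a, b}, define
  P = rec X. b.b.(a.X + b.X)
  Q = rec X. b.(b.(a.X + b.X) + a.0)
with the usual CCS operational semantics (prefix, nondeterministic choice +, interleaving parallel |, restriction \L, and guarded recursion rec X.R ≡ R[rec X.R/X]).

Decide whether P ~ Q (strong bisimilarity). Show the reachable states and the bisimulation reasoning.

Reachable graph of P (3 states):
  s0 = rec X. b.b.(a.X + b.X) | -b-> s1
  s1 = b.(a.(rec X. b.b.(a.X + b.X)) + b.(rec X. b.b.(a.X + b.X))) | -b-> s2
  s2 = a.(rec X. b.b.(a.X + b.X)) + b.(rec X. b.b.(a.X + b.X)) | -a-> s0, -b-> s0
Reachable graph of Q (4 states):
  t0 = rec X. b.(b.(a.X + b.X) + a.0) | -b-> t1
  t1 = b.(a.(rec X. b.(b.(a.X + b.X) + a.0)) + b.(rec X. b.(b.(a.X + b.X) + a.0))) + a.0 | -a-> t2, -b-> t3
  t2 = 0 | stopped
  t3 = a.(rec X. b.(b.(a.X + b.X) + a.0)) + b.(rec X. b.(b.(a.X + b.X) + a.0)) | -a-> t0, -b-> t0
Coarsest stable partition (strong bisimilarity classes):
  B0 = {s0}
  B1 = {s1}
  B2 = {s2}
  B3 = {t0}
  B4 = {t1}
  B5 = {t3}
  B6 = {t2}
s0 ∈ B0, t0 ∈ B3 → different blocks

P ≁ Q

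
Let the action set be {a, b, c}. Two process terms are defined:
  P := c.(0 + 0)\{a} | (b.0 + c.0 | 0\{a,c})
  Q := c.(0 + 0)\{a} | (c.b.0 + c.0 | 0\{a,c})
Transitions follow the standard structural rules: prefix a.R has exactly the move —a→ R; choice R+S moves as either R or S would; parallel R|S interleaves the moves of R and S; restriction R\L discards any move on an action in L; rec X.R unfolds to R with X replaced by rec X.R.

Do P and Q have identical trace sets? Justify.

NO — witness ⟨b⟩

Reachable graph of P (6 states):
  m0 = c.(0 + 0)\{a} | (b.0 + c.0 | 0\{a,c}) → -b-> m1, -c-> m2, -c-> m3
  m1 = c.(0 + 0)\{a} | 0 → -c-> m4
  m2 = (0 + 0)\{a} | (b.0 + c.0 | 0\{a,c}) → -b-> m4, -c-> m5
  m3 = c.(0 + 0)\{a} | (0 | 0\{a,c}) → -c-> m5
  m4 = (0 + 0)\{a} | 0 → ∅
  m5 = (0 + 0)\{a} | (0 | 0\{a,c}) → ∅
Reachable graph of Q (8 states):
  n0 = c.(0 + 0)\{a} | (c.b.0 + c.0 | 0\{a,c}) → -c-> n1, -c-> n2, -c-> n3
  n1 = (0 + 0)\{a} | (c.b.0 + c.0 | 0\{a,c}) → -c-> n4, -c-> n5
  n2 = c.(0 + 0)\{a} | (0 | 0\{a,c}) → -c-> n4
  n3 = c.(0 + 0)\{a} | b.0 → -b-> n6, -c-> n5
  n4 = (0 + 0)\{a} | (0 | 0\{a,c}) → ∅
  n5 = (0 + 0)\{a} | b.0 → -b-> n7
  n6 = c.(0 + 0)\{a} | 0 → -c-> n7
  n7 = (0 + 0)\{a} | 0 → ∅
Executing b from P (initial set {m0}):
  step 1 (b): {m1}
  — P admits the full trace.
Executing b from Q (initial set {n0}):
  step 1 (b): no successor for Q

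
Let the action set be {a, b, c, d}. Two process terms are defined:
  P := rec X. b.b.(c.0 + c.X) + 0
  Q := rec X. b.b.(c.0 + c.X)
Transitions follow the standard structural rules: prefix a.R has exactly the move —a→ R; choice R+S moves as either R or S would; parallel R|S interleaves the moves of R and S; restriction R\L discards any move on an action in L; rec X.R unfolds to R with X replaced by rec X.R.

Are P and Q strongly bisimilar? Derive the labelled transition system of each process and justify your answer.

bisimilar

P's transition system — 4 states:
  m0 = rec X. b.b.(c.0 + c.X) + 0 | —b→ m1
  m1 = b.(c.0 + c.(rec X. b.b.(c.0 + c.X) + 0)) | —b→ m2
  m2 = c.0 + c.(rec X. b.b.(c.0 + c.X) + 0) | —c→ m0, —c→ m3
  m3 = 0 | (no moves)
Q's transition system — 4 states:
  n0 = rec X. b.b.(c.0 + c.X) | —b→ n1
  n1 = b.(c.0 + c.(rec X. b.b.(c.0 + c.X))) | —b→ n2
  n2 = c.0 + c.(rec X. b.b.(c.0 + c.X)) | —c→ n0, —c→ n3
  n3 = 0 | (no moves)
Partition-refinement fixed point:
  B0 = {m0, n0}
  B1 = {m1, n1}
  B2 = {m2, n2}
  B3 = {m3, n3}
m0 ∈ B0, n0 ∈ B0 → same block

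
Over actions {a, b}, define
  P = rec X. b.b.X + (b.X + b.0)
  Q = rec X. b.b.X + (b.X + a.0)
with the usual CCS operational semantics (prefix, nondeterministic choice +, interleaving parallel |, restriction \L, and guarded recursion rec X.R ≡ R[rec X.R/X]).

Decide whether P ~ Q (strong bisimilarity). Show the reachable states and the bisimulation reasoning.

not bisimilar

LTS(P): 3 reachable states
  u0 = rec X. b.b.X + (b.X + b.0) → ··b··> u0, ··b··> u1, ··b··> u2
  u1 = 0 → ·
  u2 = b.(rec X. b.b.X + (b.X + b.0)) → ··b··> u0
LTS(Q): 3 reachable states
  v0 = rec X. b.b.X + (b.X + a.0) → ··a··> v1, ··b··> v0, ··b··> v2
  v1 = 0 → ·
  v2 = b.(rec X. b.b.X + (b.X + a.0)) → ··b··> v0
Bisimilarity quotient blocks:
  B0 = {u0}
  B1 = {u2}
  B2 = {u1, v1}
  B3 = {v0}
  B4 = {v2}
u0 ∈ B0, v0 ∈ B3 → different blocks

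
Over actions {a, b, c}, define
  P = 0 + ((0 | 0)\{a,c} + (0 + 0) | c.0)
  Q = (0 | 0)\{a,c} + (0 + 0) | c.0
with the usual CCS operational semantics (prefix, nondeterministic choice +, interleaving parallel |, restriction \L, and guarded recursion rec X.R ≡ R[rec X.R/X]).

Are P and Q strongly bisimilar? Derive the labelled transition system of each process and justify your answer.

LTS(P): 2 reachable states
  s0 = 0 + ((0 | 0)\{a,c} + (0 + 0) | c.0) ⊢ -c-> s1
  s1 = (0 + 0) | 0 ⊢ ·
LTS(Q): 2 reachable states
  t0 = (0 | 0)\{a,c} + (0 + 0) | c.0 ⊢ -c-> t1
  t1 = (0 + 0) | 0 ⊢ ·
Partition-refinement fixed point:
  B0 = {s0, t0}
  B1 = {s1, t1}
s0 ∈ B0, t0 ∈ B0 → same block

P ~ Q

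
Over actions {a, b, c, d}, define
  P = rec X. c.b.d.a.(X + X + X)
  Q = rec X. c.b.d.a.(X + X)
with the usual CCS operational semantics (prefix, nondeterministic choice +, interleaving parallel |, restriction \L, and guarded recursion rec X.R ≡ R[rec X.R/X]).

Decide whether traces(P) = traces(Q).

LTS(P): 5 reachable states
  u0 = rec X. c.b.d.a.(X + X + X) | =c=> u1
  u1 = b.d.a.((rec X. c.b.d.a.(X + X + X)) + (rec X. c.b.d.a.(X + X + X)) + (rec X. c.b.d.a.(X + X + X))) | =b=> u2
  u2 = d.a.((rec X. c.b.d.a.(X + X + X)) + (rec X. c.b.d.a.(X + X + X)) + (rec X. c.b.d.a.(X + X + X))) | =d=> u3
  u3 = a.((rec X. c.b.d.a.(X + X + X)) + (rec X. c.b.d.a.(X + X + X)) + (rec X. c.b.d.a.(X + X + X))) | =a=> u4
  u4 = (rec X. c.b.d.a.(X + X + X)) + (rec X. c.b.d.a.(X + X + X)) + (rec X. c.b.d.a.(X + X + X)) | =c=> u1
LTS(Q): 5 reachable states
  v0 = rec X. c.b.d.a.(X + X) | =c=> v1
  v1 = b.d.a.((rec X. c.b.d.a.(X + X)) + (rec X. c.b.d.a.(X + X))) | =b=> v2
  v2 = d.a.((rec X. c.b.d.a.(X + X)) + (rec X. c.b.d.a.(X + X))) | =d=> v3
  v3 = a.((rec X. c.b.d.a.(X + X)) + (rec X. c.b.d.a.(X + X))) | =a=> v4
  v4 = (rec X. c.b.d.a.(X + X)) + (rec X. c.b.d.a.(X + X)) | =c=> v1
Coarsest stable partition (strong bisimilarity classes):
  B0 = {u0, u4, v0, v4}
  B1 = {u1, v1}
  B2 = {u2, v2}
  B3 = {u3, v3}
u0 ∈ B0, v0 ∈ B0 → same block
Bisimilar ⇒ trace-equivalent.

traces(P) = traces(Q)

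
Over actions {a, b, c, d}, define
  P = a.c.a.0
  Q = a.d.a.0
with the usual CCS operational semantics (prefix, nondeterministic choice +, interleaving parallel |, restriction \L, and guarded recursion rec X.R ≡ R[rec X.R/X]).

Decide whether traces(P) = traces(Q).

trace-distinct — witness ⟨ac⟩

LTS(P): 4 reachable states
  m0 = a.c.a.0 has moves ··a··> m1
  m1 = c.a.0 has moves ··c··> m2
  m2 = a.0 has moves ··a··> m3
  m3 = 0 has moves ·
LTS(Q): 4 reachable states
  n0 = a.d.a.0 has moves ··a··> n1
  n1 = d.a.0 has moves ··d··> n2
  n2 = a.0 has moves ··a··> n3
  n3 = 0 has moves ·
Trace ⟨ac⟩ through P, begin at {m0}:
  [1] a ⇒ {m1}
  [2] c ⇒ {m2}
  P completes σ.
Trace ⟨ac⟩ through Q, begin at {n0}:
  [1] a ⇒ {n1}
  [2] c ⇒ ∅  — Q cannot continue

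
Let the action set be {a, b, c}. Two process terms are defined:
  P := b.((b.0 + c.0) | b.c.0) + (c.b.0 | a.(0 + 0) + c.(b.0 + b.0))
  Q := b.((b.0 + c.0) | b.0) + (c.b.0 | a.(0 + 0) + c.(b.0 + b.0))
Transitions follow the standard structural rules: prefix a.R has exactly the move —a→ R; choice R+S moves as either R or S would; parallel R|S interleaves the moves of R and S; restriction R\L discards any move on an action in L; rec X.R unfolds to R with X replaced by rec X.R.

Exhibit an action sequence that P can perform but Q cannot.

bbbc

P's transition system — 14 states:
  m0 = b.((b.0 + c.0) | b.c.0) + (c.b.0 | a.(0 + 0) + c.(b.0 + b.0)) has moves —a→ m1, —b→ m2, —c→ m3, —c→ m4
  m1 = c.b.0 | (0 + 0) has moves —c→ m5
  m2 = (b.0 + c.0) | b.c.0 has moves —b→ m6, —b→ m7, —c→ m7
  m3 = b.0 + b.0 has moves —b→ m8
  m4 = b.0 | a.(0 + 0) has moves —a→ m5, —b→ m9
  m5 = b.0 | (0 + 0) has moves —b→ m10
  m6 = (b.0 + c.0) | c.0 has moves —b→ m11, —c→ m11, —c→ m12
  m7 = 0 | b.c.0 has moves —b→ m11
  m8 = 0 has moves ∅
  m9 = 0 | a.(0 + 0) has moves —a→ m10
  m10 = 0 | (0 + 0) has moves ∅
  m11 = 0 | c.0 has moves —c→ m13
  m12 = (b.0 + c.0) | 0 has moves —b→ m13, —c→ m13
  m13 = 0 | 0 has moves ∅
Q's transition system — 12 states:
  n0 = b.((b.0 + c.0) | b.0) + (c.b.0 | a.(0 + 0) + c.(b.0 + b.0)) has moves —a→ n1, —b→ n2, —c→ n3, —c→ n4
  n1 = c.b.0 | (0 + 0) has moves —c→ n5
  n2 = (b.0 + c.0) | b.0 has moves —b→ n6, —b→ n7, —c→ n7
  n3 = b.0 + b.0 has moves —b→ n8
  n4 = b.0 | a.(0 + 0) has moves —a→ n5, —b→ n9
  n5 = b.0 | (0 + 0) has moves —b→ n10
  n6 = (b.0 + c.0) | 0 has moves —b→ n11, —c→ n11
  n7 = 0 | b.0 has moves —b→ n11
  n8 = 0 has moves ∅
  n9 = 0 | a.(0 + 0) has moves —a→ n10
  n10 = 0 | (0 + 0) has moves ∅
  n11 = 0 | 0 has moves ∅
Run σ = ⟨bbbc⟩ on P: start {m0}
  [1] b ⇒ {m2}
  [2] b ⇒ {m6, m7}
  [3] b ⇒ {m11}
  [4] c ⇒ {m13}
  P completes σ.
Run σ = ⟨bbbc⟩ on Q: start {n0}
  [1] b ⇒ {n2}
  [2] b ⇒ {n6, n7}
  [3] b ⇒ {n11}
  [4] c ⇒ no successor for Q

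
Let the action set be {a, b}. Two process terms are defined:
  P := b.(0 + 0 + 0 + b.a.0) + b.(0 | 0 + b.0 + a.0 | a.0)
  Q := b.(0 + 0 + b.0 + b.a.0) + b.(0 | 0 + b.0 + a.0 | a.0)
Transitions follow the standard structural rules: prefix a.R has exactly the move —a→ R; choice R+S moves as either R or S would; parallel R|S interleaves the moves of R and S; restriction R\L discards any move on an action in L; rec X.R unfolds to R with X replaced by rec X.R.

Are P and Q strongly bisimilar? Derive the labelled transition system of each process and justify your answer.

NO

LTS(P): 8 reachable states
  p0 = b.(0 + 0 + 0 + b.a.0) + b.(0 | 0 + b.0 + a.0 | a.0) | -b-> p1, -b-> p2
  p1 = 0 + 0 + 0 + b.a.0 | -b-> p3
  p2 = 0 | 0 + b.0 + a.0 | a.0 | -a-> p4, -a-> p5, -b-> p6
  p3 = a.0 | -a-> p6
  p4 = 0 | a.0 | -a-> p7
  p5 = a.0 | 0 | -a-> p7
  p6 = 0 | deadlocked
  p7 = 0 | 0 | deadlocked
LTS(Q): 8 reachable states
  q0 = b.(0 + 0 + b.0 + b.a.0) + b.(0 | 0 + b.0 + a.0 | a.0) | -b-> q1, -b-> q2
  q1 = 0 + 0 + b.0 + b.a.0 | -b-> q3, -b-> q4
  q2 = 0 | 0 + b.0 + a.0 | a.0 | -a-> q5, -a-> q6, -b-> q3
  q3 = 0 | deadlocked
  q4 = a.0 | -a-> q3
  q5 = 0 | a.0 | -a-> q7
  q6 = a.0 | 0 | -a-> q7
  q7 = 0 | 0 | deadlocked
Partition-refinement fixed point:
  B0 = {p0}
  B1 = {p2, q2}
  B2 = {p3, p4, p5, q4, q5, q6}
  B3 = {p6, p7, q3, q7}
  B4 = {p1}
  B5 = {q0}
  B6 = {q1}
p0 ∈ B0, q0 ∈ B5 → different blocks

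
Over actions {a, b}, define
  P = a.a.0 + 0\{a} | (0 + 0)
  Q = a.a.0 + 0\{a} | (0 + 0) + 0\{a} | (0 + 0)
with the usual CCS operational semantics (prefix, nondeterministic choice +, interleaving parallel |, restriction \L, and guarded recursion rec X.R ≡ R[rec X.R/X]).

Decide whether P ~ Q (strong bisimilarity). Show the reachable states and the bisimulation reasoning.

P's transition system — 3 states:
  m0 = a.a.0 + 0\{a} | (0 + 0) ⊢ -a-> m1
  m1 = a.0 ⊢ -a-> m2
  m2 = 0 ⊢ ·
Q's transition system — 3 states:
  n0 = a.a.0 + 0\{a} | (0 + 0) + 0\{a} | (0 + 0) ⊢ -a-> n1
  n1 = a.0 ⊢ -a-> n2
  n2 = 0 ⊢ ·
Bisimilarity quotient blocks:
  B0 = {m0, n0}
  B1 = {m1, n1}
  B2 = {m2, n2}
m0 ∈ B0, n0 ∈ B0 → same block

bisimilar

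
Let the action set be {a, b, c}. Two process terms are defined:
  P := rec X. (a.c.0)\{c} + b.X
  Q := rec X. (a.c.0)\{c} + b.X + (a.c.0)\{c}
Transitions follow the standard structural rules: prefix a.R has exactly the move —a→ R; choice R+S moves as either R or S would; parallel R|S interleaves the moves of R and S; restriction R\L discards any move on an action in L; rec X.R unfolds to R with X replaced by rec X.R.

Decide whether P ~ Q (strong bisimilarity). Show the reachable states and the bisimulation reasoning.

Reachable graph of P (2 states):
  s0 = rec X. (a.c.0)\{c} + b.X has moves =a=> s1, =b=> s0
  s1 = (c.0)\{c} has moves ∅
Reachable graph of Q (2 states):
  t0 = rec X. (a.c.0)\{c} + b.X + (a.c.0)\{c} has moves =a=> t1, =b=> t0
  t1 = (c.0)\{c} has moves ∅
Coarsest stable partition (strong bisimilarity classes):
  B0 = {s0, t0}
  B1 = {s1, t1}
s0 ∈ B0, t0 ∈ B0 → same block

P ~ Q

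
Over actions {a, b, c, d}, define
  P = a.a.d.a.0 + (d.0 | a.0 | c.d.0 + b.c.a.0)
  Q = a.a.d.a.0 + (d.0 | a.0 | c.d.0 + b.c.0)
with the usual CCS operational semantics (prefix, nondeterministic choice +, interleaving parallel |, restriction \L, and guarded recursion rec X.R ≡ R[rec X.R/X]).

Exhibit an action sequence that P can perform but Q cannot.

bca

P's transition system — 17 states:
  u0 = a.a.d.a.0 + (d.0 | a.0 | c.d.0 + b.c.a.0) ⊢ =a=> u1, =a=> u2, =b=> u3, =c=> u4, =d=> u5
  u1 = a.d.a.0 ⊢ =a=> u6
  u2 = d.0 | 0 | c.d.0 ⊢ =c=> u7, =d=> u8
  u3 = c.a.0 ⊢ =c=> u9
  u4 = d.0 | a.0 | d.0 ⊢ =a=> u7, =d=> u10, =d=> u11
  u5 = 0 | a.0 | c.d.0 ⊢ =a=> u8, =c=> u10
  u6 = d.a.0 ⊢ =d=> u9
  u7 = d.0 | 0 | d.0 ⊢ =d=> u12, =d=> u13
  u8 = 0 | 0 | c.d.0 ⊢ =c=> u12
  u9 = a.0 ⊢ =a=> u14
  u10 = 0 | a.0 | d.0 ⊢ =a=> u12, =d=> u15
  u11 = d.0 | a.0 | 0 ⊢ =a=> u13, =d=> u15
  u12 = 0 | 0 | d.0 ⊢ =d=> u16
  u13 = d.0 | 0 | 0 ⊢ =d=> u16
  u14 = 0 ⊢ deadlocked
  u15 = 0 | a.0 | 0 ⊢ =a=> u16
  u16 = 0 | 0 | 0 ⊢ deadlocked
Q's transition system — 17 states:
  v0 = a.a.d.a.0 + (d.0 | a.0 | c.d.0 + b.c.0) ⊢ =a=> v1, =a=> v2, =b=> v3, =c=> v4, =d=> v5
  v1 = a.d.a.0 ⊢ =a=> v6
  v2 = d.0 | 0 | c.d.0 ⊢ =c=> v7, =d=> v8
  v3 = c.0 ⊢ =c=> v9
  v4 = d.0 | a.0 | d.0 ⊢ =a=> v7, =d=> v10, =d=> v11
  v5 = 0 | a.0 | c.d.0 ⊢ =a=> v8, =c=> v10
  v6 = d.a.0 ⊢ =d=> v12
  v7 = d.0 | 0 | d.0 ⊢ =d=> v13, =d=> v14
  v8 = 0 | 0 | c.d.0 ⊢ =c=> v13
  v9 = 0 ⊢ deadlocked
  v10 = 0 | a.0 | d.0 ⊢ =a=> v13, =d=> v15
  v11 = d.0 | a.0 | 0 ⊢ =a=> v14, =d=> v15
  v12 = a.0 ⊢ =a=> v9
  v13 = 0 | 0 | d.0 ⊢ =d=> v16
  v14 = d.0 | 0 | 0 ⊢ =d=> v16
  v15 = 0 | a.0 | 0 ⊢ =a=> v16
  v16 = 0 | 0 | 0 ⊢ deadlocked
Run σ = ⟨bca⟩ on P: start {u0}
  after b @ step 1: {u3}
  after c @ step 2: {u9}
  after a @ step 3: {u14}
  ✓ P
Run σ = ⟨bca⟩ on Q: start {v0}
  after b @ step 1: {v3}
  after c @ step 2: {v9}
  after a @ step 3: ∅  — Q cannot continue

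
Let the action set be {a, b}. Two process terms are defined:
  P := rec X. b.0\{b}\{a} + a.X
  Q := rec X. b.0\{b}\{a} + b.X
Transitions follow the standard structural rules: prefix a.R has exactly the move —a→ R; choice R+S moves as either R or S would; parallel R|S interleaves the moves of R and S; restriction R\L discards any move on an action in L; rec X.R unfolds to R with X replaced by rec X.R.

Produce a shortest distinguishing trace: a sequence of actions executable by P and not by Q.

P's transition system — 2 states:
  u0 = rec X. b.0\{b}\{a} + a.X | --a--▸ u0, --b--▸ u1
  u1 = 0\{b}\{a} | (no moves)
Q's transition system — 2 states:
  v0 = rec X. b.0\{b}\{a} + b.X | --b--▸ v0, --b--▸ v1
  v1 = 0\{b}\{a} | (no moves)
Trace ⟨a⟩ through P, begin at {u0}:
  [1] a ⇒ {u0}
  — P admits the full trace.
Trace ⟨a⟩ through Q, begin at {v0}:
  [1] a ⇒ ∅  — Q cannot continue

a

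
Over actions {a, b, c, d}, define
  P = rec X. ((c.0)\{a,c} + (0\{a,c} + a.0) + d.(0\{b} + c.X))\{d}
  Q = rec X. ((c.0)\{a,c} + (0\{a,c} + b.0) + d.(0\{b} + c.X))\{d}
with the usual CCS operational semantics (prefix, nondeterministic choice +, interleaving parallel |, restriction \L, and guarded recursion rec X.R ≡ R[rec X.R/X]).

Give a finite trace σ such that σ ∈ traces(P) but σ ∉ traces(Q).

LTS(P): 2 reachable states
  m0 = rec X. ((c.0)\{a,c} + (0\{a,c} + a.0) + d.(0\{b} + c.X))\{d} → —a→ m1
  m1 = 0\{d} → ∅
LTS(Q): 2 reachable states
  n0 = rec X. ((c.0)\{a,c} + (0\{a,c} + b.0) + d.(0\{b} + c.X))\{d} → —b→ n1
  n1 = 0\{d} → ∅
Executing a from P (initial set {m0}):
  [1] a ⇒ {m1}
  — P admits the full trace.
Executing a from Q (initial set {n0}):
  [1] a ⇒ no successor for Q

a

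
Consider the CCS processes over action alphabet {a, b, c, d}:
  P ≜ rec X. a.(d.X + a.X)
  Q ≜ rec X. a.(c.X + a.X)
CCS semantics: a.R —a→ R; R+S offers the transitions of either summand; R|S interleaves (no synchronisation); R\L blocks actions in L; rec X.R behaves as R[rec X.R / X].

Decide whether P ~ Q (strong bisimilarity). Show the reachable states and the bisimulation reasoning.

not bisimilar

Reachable graph of P (2 states):
  s0 = rec X. a.(d.X + a.X) | --a--▸ s1
  s1 = d.(rec X. a.(d.X + a.X)) + a.(rec X. a.(d.X + a.X)) | --a--▸ s0, --d--▸ s0
Reachable graph of Q (2 states):
  t0 = rec X. a.(c.X + a.X) | --a--▸ t1
  t1 = c.(rec X. a.(c.X + a.X)) + a.(rec X. a.(c.X + a.X)) | --a--▸ t0, --c--▸ t0
Bisimilarity quotient blocks:
  B0 = {s0}
  B1 = {s1}
  B2 = {t0}
  B3 = {t1}
s0 ∈ B0, t0 ∈ B2 → different blocks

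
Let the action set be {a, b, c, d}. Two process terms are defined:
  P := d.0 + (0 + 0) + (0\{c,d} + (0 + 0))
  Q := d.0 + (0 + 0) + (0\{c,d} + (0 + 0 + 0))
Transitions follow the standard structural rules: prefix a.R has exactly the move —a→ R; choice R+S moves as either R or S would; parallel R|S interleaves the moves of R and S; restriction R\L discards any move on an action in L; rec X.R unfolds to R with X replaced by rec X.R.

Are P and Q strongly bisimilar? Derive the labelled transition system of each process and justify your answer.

P ~ Q

P's transition system — 2 states:
  s0 = d.0 + (0 + 0) + (0\{c,d} + (0 + 0)) ⊢ --d--▸ s1
  s1 = 0 ⊢ deadlocked
Q's transition system — 2 states:
  t0 = d.0 + (0 + 0) + (0\{c,d} + (0 + 0 + 0)) ⊢ --d--▸ t1
  t1 = 0 ⊢ deadlocked
Coarsest stable partition (strong bisimilarity classes):
  B0 = {s0, t0}
  B1 = {s1, t1}
s0 ∈ B0, t0 ∈ B0 → same block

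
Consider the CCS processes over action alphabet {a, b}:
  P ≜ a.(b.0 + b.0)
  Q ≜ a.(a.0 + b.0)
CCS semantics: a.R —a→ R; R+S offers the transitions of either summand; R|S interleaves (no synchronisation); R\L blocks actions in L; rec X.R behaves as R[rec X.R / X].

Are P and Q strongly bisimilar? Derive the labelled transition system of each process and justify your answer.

P ≁ Q

LTS(P): 3 reachable states
  u0 = a.(b.0 + b.0) ⊢ —a→ u1
  u1 = b.0 + b.0 ⊢ —b→ u2
  u2 = 0 ⊢ deadlocked
LTS(Q): 3 reachable states
  v0 = a.(a.0 + b.0) ⊢ —a→ v1
  v1 = a.0 + b.0 ⊢ —a→ v2, —b→ v2
  v2 = 0 ⊢ deadlocked
Coarsest stable partition (strong bisimilarity classes):
  B0 = {u0}
  B1 = {u1}
  B2 = {u2, v2}
  B3 = {v0}
  B4 = {v1}
u0 ∈ B0, v0 ∈ B3 → different blocks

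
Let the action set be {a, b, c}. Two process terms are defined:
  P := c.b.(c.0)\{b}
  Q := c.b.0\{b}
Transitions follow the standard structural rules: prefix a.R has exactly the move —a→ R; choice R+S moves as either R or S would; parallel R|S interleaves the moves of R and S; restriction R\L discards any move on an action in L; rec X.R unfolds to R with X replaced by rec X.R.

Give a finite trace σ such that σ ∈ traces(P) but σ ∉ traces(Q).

cbc

Reachable graph of P (4 states):
  s0 = c.b.(c.0)\{b} ⊢ ··c··> s1
  s1 = b.(c.0)\{b} ⊢ ··b··> s2
  s2 = (c.0)\{b} ⊢ ··c··> s3
  s3 = 0\{b} ⊢ deadlocked
Reachable graph of Q (3 states):
  t0 = c.b.0\{b} ⊢ ··c··> t1
  t1 = b.0\{b} ⊢ ··b··> t2
  t2 = 0\{b} ⊢ deadlocked
Run σ = ⟨cbc⟩ on P: start {s0}
  after c @ step 1: {s1}
  after b @ step 2: {s2}
  after c @ step 3: {s3}
  P completes σ.
Run σ = ⟨cbc⟩ on Q: start {t0}
  after c @ step 1: {t1}
  after b @ step 2: {t2}
  after c @ step 3: ∅  — Q cannot continue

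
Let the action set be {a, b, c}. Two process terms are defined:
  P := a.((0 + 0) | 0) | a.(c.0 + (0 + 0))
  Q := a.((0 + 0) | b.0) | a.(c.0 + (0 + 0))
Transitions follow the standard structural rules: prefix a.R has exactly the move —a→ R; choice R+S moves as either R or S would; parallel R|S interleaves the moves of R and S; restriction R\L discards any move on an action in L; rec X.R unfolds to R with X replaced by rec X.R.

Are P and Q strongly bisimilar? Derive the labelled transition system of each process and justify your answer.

NO

Reachable graph of P (6 states):
  m0 = a.((0 + 0) | 0) | a.(c.0 + (0 + 0)) | =a=> m1, =a=> m2
  m1 = (0 + 0) | 0 | a.(c.0 + (0 + 0)) | =a=> m3
  m2 = a.((0 + 0) | 0) | (c.0 + (0 + 0)) | =a=> m3, =c=> m4
  m3 = (0 + 0) | 0 | (c.0 + (0 + 0)) | =c=> m5
  m4 = a.((0 + 0) | 0) | 0 | =a=> m5
  m5 = (0 + 0) | 0 | 0 | ·
Reachable graph of Q (9 states):
  n0 = a.((0 + 0) | b.0) | a.(c.0 + (0 + 0)) | =a=> n1, =a=> n2
  n1 = (0 + 0) | b.0 | a.(c.0 + (0 + 0)) | =a=> n3, =b=> n4
  n2 = a.((0 + 0) | b.0) | (c.0 + (0 + 0)) | =a=> n3, =c=> n5
  n3 = (0 + 0) | b.0 | (c.0 + (0 + 0)) | =b=> n6, =c=> n7
  n4 = (0 + 0) | 0 | a.(c.0 + (0 + 0)) | =a=> n6
  n5 = a.((0 + 0) | b.0) | 0 | =a=> n7
  n6 = (0 + 0) | 0 | (c.0 + (0 + 0)) | =c=> n8
  n7 = (0 + 0) | b.0 | 0 | =b=> n8
  n8 = (0 + 0) | 0 | 0 | ·
Coarsest stable partition (strong bisimilarity classes):
  B0 = {m0}
  B1 = {m1, n4}
  B2 = {m3, n6}
  B3 = {m5, n8}
  B4 = {m2}
  B5 = {m4}
  B6 = {n0}
  B7 = {n1}
  B8 = {n3}
  B9 = {n7}
  B10 = {n2}
  B11 = {n5}
m0 ∈ B0, n0 ∈ B6 → different blocks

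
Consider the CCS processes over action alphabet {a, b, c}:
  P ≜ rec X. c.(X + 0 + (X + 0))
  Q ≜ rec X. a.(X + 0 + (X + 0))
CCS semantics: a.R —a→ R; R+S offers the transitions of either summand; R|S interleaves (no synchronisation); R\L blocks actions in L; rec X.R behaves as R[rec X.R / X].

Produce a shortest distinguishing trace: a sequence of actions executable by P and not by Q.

c

LTS(P): 2 reachable states
  m0 = rec X. c.(X + 0 + (X + 0)) → —c→ m1
  m1 = (rec X. c.(X + 0 + (X + 0))) + 0 + ((rec X. c.(X + 0 + (X + 0))) + 0) → —c→ m1
LTS(Q): 2 reachable states
  n0 = rec X. a.(X + 0 + (X + 0)) → —a→ n1
  n1 = (rec X. a.(X + 0 + (X + 0))) + 0 + ((rec X. a.(X + 0 + (X + 0))) + 0) → —a→ n1
Trace ⟨c⟩ through P, begin at {m0}:
  after c @ step 1: {m1}
  ✓ P
Trace ⟨c⟩ through Q, begin at {n0}:
  after c @ step 1: ∅  — Q cannot continue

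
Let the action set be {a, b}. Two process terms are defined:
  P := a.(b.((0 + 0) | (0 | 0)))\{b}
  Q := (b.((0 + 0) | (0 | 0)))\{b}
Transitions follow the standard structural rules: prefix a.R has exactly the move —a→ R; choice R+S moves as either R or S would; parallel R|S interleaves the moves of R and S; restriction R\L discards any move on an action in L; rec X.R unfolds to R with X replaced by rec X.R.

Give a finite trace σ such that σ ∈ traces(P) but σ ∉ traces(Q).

Reachable graph of P (2 states):
  s0 = a.(b.((0 + 0) | (0 | 0)))\{b} :: ··a··> s1
  s1 = (b.((0 + 0) | (0 | 0)))\{b} :: (no moves)
Reachable graph of Q (1 states):
  t0 = (b.((0 + 0) | (0 | 0)))\{b} :: (no moves)
Run σ = ⟨a⟩ on P: start {s0}
  after a @ step 1: {s1}
  ✓ P
Run σ = ⟨a⟩ on Q: start {t0}
  after a @ step 1: ∅ (Q stuck)

a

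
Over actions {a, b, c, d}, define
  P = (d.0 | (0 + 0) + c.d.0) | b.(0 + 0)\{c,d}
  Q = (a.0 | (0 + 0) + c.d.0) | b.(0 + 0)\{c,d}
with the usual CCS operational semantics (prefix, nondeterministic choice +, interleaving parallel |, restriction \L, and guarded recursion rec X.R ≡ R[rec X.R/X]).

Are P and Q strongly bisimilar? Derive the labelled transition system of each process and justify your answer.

P's transition system — 8 states:
  s0 = (d.0 | (0 + 0) + c.d.0) | b.(0 + 0)\{c,d} :: --b--▸ s1, --c--▸ s2, --d--▸ s3
  s1 = (d.0 | (0 + 0) + c.d.0) | (0 + 0)\{c,d} :: --c--▸ s4, --d--▸ s5
  s2 = d.0 | b.(0 + 0)\{c,d} :: --b--▸ s4, --d--▸ s6
  s3 = 0 | (0 + 0) | b.(0 + 0)\{c,d} :: --b--▸ s5
  s4 = d.0 | (0 + 0)\{c,d} :: --d--▸ s7
  s5 = 0 | (0 + 0) | (0 + 0)\{c,d} :: deadlocked
  s6 = 0 | b.(0 + 0)\{c,d} :: --b--▸ s7
  s7 = 0 | (0 + 0)\{c,d} :: deadlocked
Q's transition system — 8 states:
  t0 = (a.0 | (0 + 0) + c.d.0) | b.(0 + 0)\{c,d} :: --a--▸ t1, --b--▸ t2, --c--▸ t3
  t1 = 0 | (0 + 0) | b.(0 + 0)\{c,d} :: --b--▸ t4
  t2 = (a.0 | (0 + 0) + c.d.0) | (0 + 0)\{c,d} :: --a--▸ t4, --c--▸ t5
  t3 = d.0 | b.(0 + 0)\{c,d} :: --b--▸ t5, --d--▸ t6
  t4 = 0 | (0 + 0) | (0 + 0)\{c,d} :: deadlocked
  t5 = d.0 | (0 + 0)\{c,d} :: --d--▸ t7
  t6 = 0 | b.(0 + 0)\{c,d} :: --b--▸ t7
  t7 = 0 | (0 + 0)\{c,d} :: deadlocked
Partition-refinement fixed point:
  B0 = {s0}
  B1 = {s1}
  B2 = {s4, t5}
  B3 = {s5, s7, t4, t7}
  B4 = {s2, t3}
  B5 = {s3, s6, t1, t6}
  B6 = {t0}
  B7 = {t2}
s0 ∈ B0, t0 ∈ B6 → different blocks

NO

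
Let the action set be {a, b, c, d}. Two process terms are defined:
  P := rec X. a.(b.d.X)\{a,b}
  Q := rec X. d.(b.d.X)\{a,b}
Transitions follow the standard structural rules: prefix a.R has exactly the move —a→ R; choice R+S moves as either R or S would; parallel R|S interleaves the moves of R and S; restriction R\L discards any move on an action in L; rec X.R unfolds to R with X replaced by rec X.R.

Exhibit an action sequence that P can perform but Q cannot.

P's transition system — 2 states:
  p0 = rec X. a.(b.d.X)\{a,b} has moves —a→ p1
  p1 = (b.d.(rec X. a.(b.d.X)\{a,b}))\{a,b} has moves ∅
Q's transition system — 2 states:
  q0 = rec X. d.(b.d.X)\{a,b} has moves —d→ q1
  q1 = (b.d.(rec X. d.(b.d.X)\{a,b}))\{a,b} has moves ∅
Trace ⟨a⟩ through P, begin at {p0}:
  [1] a ⇒ {p1}
  ✓ P
Trace ⟨a⟩ through Q, begin at {q0}:
  [1] a ⇒ ∅ (Q stuck)

a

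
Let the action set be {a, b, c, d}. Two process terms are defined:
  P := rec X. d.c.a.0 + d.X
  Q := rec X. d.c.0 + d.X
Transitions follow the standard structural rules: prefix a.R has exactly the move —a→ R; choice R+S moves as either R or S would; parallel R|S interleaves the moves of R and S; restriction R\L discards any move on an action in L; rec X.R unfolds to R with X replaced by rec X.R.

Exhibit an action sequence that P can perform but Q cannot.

dca

P's transition system — 4 states:
  u0 = rec X. d.c.a.0 + d.X ⊢ =d=> u0, =d=> u1
  u1 = c.a.0 ⊢ =c=> u2
  u2 = a.0 ⊢ =a=> u3
  u3 = 0 ⊢ deadlocked
Q's transition system — 3 states:
  v0 = rec X. d.c.0 + d.X ⊢ =d=> v0, =d=> v1
  v1 = c.0 ⊢ =c=> v2
  v2 = 0 ⊢ deadlocked
Run σ = ⟨dca⟩ on P: start {u0}
  [1] d ⇒ {u0, u1}
  [2] c ⇒ {u2}
  [3] a ⇒ {u3}
  — P admits the full trace.
Run σ = ⟨dca⟩ on Q: start {v0}
  [1] d ⇒ {v0, v1}
  [2] c ⇒ {v2}
  [3] a ⇒ ∅ (Q stuck)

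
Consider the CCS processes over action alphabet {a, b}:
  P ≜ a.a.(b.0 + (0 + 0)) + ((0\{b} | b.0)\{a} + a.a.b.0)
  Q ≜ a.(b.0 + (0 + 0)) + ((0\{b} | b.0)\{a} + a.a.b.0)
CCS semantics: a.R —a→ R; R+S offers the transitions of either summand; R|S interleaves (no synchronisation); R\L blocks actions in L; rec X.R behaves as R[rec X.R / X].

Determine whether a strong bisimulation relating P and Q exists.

P's transition system — 7 states:
  s0 = a.a.(b.0 + (0 + 0)) + ((0\{b} | b.0)\{a} + a.a.b.0) ⊢ —a→ s1, —a→ s2, —b→ s3
  s1 = a.(b.0 + (0 + 0)) ⊢ —a→ s4
  s2 = a.b.0 ⊢ —a→ s5
  s3 = (0\{b} | 0)\{a} ⊢ deadlocked
  s4 = b.0 + (0 + 0) ⊢ —b→ s6
  s5 = b.0 ⊢ —b→ s6
  s6 = 0 ⊢ deadlocked
Q's transition system — 6 states:
  t0 = a.(b.0 + (0 + 0)) + ((0\{b} | b.0)\{a} + a.a.b.0) ⊢ —a→ t1, —a→ t2, —b→ t3
  t1 = a.b.0 ⊢ —a→ t4
  t2 = b.0 + (0 + 0) ⊢ —b→ t5
  t3 = (0\{b} | 0)\{a} ⊢ deadlocked
  t4 = b.0 ⊢ —b→ t5
  t5 = 0 ⊢ deadlocked
Bisimilarity quotient blocks:
  B0 = {s0}
  B1 = {s1, s2, t1}
  B2 = {s4, s5, t2, t4}
  B3 = {s3, s6, t3, t5}
  B4 = {t0}
s0 ∈ B0, t0 ∈ B4 → different blocks

P ≁ Q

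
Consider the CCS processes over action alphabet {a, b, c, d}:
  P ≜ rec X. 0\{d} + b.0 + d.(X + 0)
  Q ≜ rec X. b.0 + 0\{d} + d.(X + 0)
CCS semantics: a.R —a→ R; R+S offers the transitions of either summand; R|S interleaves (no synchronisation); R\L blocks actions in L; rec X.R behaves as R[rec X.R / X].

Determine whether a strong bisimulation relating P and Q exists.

YES

LTS(P): 3 reachable states
  p0 = rec X. 0\{d} + b.0 + d.(X + 0) :: -b-> p1, -d-> p2
  p1 = 0 :: deadlocked
  p2 = (rec X. 0\{d} + b.0 + d.(X + 0)) + 0 :: -b-> p1, -d-> p2
LTS(Q): 3 reachable states
  q0 = rec X. b.0 + 0\{d} + d.(X + 0) :: -b-> q1, -d-> q2
  q1 = 0 :: deadlocked
  q2 = (rec X. b.0 + 0\{d} + d.(X + 0)) + 0 :: -b-> q1, -d-> q2
Bisimilarity quotient blocks:
  B0 = {p0, p2, q0, q2}
  B1 = {p1, q1}
p0 ∈ B0, q0 ∈ B0 → same block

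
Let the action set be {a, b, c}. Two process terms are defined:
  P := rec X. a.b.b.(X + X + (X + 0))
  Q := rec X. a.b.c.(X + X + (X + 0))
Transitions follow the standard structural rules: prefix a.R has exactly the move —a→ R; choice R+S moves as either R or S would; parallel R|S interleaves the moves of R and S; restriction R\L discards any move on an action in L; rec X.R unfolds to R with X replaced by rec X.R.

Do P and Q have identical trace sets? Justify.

NO — witness ⟨abb⟩

LTS(P): 4 reachable states
  p0 = rec X. a.b.b.(X + X + (X + 0)) has moves —a→ p1
  p1 = b.b.((rec X. a.b.b.(X + X + (X + 0))) + (rec X. a.b.b.(X + X + (X + 0))) + ((rec X. a.b.b.(X + X + (X + 0))) + 0)) has moves —b→ p2
  p2 = b.((rec X. a.b.b.(X + X + (X + 0))) + (rec X. a.b.b.(X + X + (X + 0))) + ((rec X. a.b.b.(X + X + (X + 0))) + 0)) has moves —b→ p3
  p3 = (rec X. a.b.b.(X + X + (X + 0))) + (rec X. a.b.b.(X + X + (X + 0))) + ((rec X. a.b.b.(X + X + (X + 0))) + 0) has moves —a→ p1
LTS(Q): 4 reachable states
  q0 = rec X. a.b.c.(X + X + (X + 0)) has moves —a→ q1
  q1 = b.c.((rec X. a.b.c.(X + X + (X + 0))) + (rec X. a.b.c.(X + X + (X + 0))) + ((rec X. a.b.c.(X + X + (X + 0))) + 0)) has moves —b→ q2
  q2 = c.((rec X. a.b.c.(X + X + (X + 0))) + (rec X. a.b.c.(X + X + (X + 0))) + ((rec X. a.b.c.(X + X + (X + 0))) + 0)) has moves —c→ q3
  q3 = (rec X. a.b.c.(X + X + (X + 0))) + (rec X. a.b.c.(X + X + (X + 0))) + ((rec X. a.b.c.(X + X + (X + 0))) + 0) has moves —a→ q1
Trace ⟨abb⟩ through P, begin at {p0}:
  after a @ step 1: {p1}
  after b @ step 2: {p2}
  after b @ step 3: {p3}
  P completes σ.
Trace ⟨abb⟩ through Q, begin at {q0}:
  after a @ step 1: {q1}
  after b @ step 2: {q2}
  after b @ step 3: no successor for Q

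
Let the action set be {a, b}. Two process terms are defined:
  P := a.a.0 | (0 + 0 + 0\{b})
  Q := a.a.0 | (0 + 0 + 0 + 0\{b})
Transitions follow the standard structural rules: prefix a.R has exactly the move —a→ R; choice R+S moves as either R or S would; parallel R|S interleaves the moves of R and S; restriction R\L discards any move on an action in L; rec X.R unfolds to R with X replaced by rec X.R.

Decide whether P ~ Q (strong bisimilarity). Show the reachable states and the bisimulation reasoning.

Reachable graph of P (3 states):
  m0 = a.a.0 | (0 + 0 + 0\{b}) | =a=> m1
  m1 = a.0 | (0 + 0 + 0\{b}) | =a=> m2
  m2 = 0 | (0 + 0 + 0\{b}) | ·
Reachable graph of Q (3 states):
  n0 = a.a.0 | (0 + 0 + 0 + 0\{b}) | =a=> n1
  n1 = a.0 | (0 + 0 + 0 + 0\{b}) | =a=> n2
  n2 = 0 | (0 + 0 + 0 + 0\{b}) | ·
Bisimilarity quotient blocks:
  B0 = {m0, n0}
  B1 = {m1, n1}
  B2 = {m2, n2}
m0 ∈ B0, n0 ∈ B0 → same block

YES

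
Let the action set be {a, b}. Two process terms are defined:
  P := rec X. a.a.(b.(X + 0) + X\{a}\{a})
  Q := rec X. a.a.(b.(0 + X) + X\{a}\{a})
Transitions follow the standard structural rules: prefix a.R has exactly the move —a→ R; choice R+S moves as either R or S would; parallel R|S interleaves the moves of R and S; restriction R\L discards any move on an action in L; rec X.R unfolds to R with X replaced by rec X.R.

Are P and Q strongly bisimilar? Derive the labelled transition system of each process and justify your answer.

P's transition system — 4 states:
  s0 = rec X. a.a.(b.(X + 0) + X\{a}\{a}) ⊢ —a→ s1
  s1 = a.(b.((rec X. a.a.(b.(X + 0) + X\{a}\{a})) + 0) + (rec X. a.a.(b.(X + 0) + X\{a}\{a}))\{a}\{a}) ⊢ —a→ s2
  s2 = b.((rec X. a.a.(b.(X + 0) + X\{a}\{a})) + 0) + (rec X. a.a.(b.(X + 0) + X\{a}\{a}))\{a}\{a} ⊢ —b→ s3
  s3 = (rec X. a.a.(b.(X + 0) + X\{a}\{a})) + 0 ⊢ —a→ s1
Q's transition system — 4 states:
  t0 = rec X. a.a.(b.(0 + X) + X\{a}\{a}) ⊢ —a→ t1
  t1 = a.(b.(0 + (rec X. a.a.(b.(0 + X) + X\{a}\{a}))) + (rec X. a.a.(b.(0 + X) + X\{a}\{a}))\{a}\{a}) ⊢ —a→ t2
  t2 = b.(0 + (rec X. a.a.(b.(0 + X) + X\{a}\{a}))) + (rec X. a.a.(b.(0 + X) + X\{a}\{a}))\{a}\{a} ⊢ —b→ t3
  t3 = 0 + (rec X. a.a.(b.(0 + X) + X\{a}\{a})) ⊢ —a→ t1
Coarsest stable partition (strong bisimilarity classes):
  B0 = {s0, s3, t0, t3}
  B1 = {s1, t1}
  B2 = {s2, t2}
s0 ∈ B0, t0 ∈ B0 → same block

bisimilar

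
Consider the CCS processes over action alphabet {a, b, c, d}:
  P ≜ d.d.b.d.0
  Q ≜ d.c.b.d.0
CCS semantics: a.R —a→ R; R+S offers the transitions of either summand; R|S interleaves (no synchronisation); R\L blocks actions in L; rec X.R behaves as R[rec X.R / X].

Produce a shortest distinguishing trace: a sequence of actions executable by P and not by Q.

dd

Reachable graph of P (5 states):
  s0 = d.d.b.d.0 → --d--▸ s1
  s1 = d.b.d.0 → --d--▸ s2
  s2 = b.d.0 → --b--▸ s3
  s3 = d.0 → --d--▸ s4
  s4 = 0 → stopped
Reachable graph of Q (5 states):
  t0 = d.c.b.d.0 → --d--▸ t1
  t1 = c.b.d.0 → --c--▸ t2
  t2 = b.d.0 → --b--▸ t3
  t3 = d.0 → --d--▸ t4
  t4 = 0 → stopped
Run σ = ⟨dd⟩ on P: start {s0}
  [1] d ⇒ {s1}
  [2] d ⇒ {s2}
  ✓ P
Run σ = ⟨dd⟩ on Q: start {t0}
  [1] d ⇒ {t1}
  [2] d ⇒ no successor for Q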